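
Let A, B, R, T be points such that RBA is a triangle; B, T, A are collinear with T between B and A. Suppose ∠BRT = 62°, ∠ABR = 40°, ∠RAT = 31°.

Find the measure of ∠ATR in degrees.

1. ∠RBT = 40°  [T on ray BA]
2. ∠BTR = 78°  [△RBT]
3. ∠ATR = 102°  [linear pair at T on BA]

∠ATR = 102°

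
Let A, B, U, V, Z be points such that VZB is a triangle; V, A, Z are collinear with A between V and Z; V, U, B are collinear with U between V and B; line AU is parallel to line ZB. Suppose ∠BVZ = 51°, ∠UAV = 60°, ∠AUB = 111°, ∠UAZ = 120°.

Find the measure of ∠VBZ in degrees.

∠VBZ = 69°

1. ∠AVU = 51°  [A on VZ, U on VB]
2. ∠AUV = 69°  [△VAU]
3. ∠VBZ = 69°  [AU∥ZB, corresponding at U]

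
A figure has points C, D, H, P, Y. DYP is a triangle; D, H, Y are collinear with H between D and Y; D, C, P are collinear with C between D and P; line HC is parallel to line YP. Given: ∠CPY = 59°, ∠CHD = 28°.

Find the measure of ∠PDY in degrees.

∠PDY = 93°

1. ∠DPY = 59°  [C on ray PD]
2. ∠DYP = 28°  [HC∥YP, corresponding at H]
3. ∠PDY = 93°  [△DYP]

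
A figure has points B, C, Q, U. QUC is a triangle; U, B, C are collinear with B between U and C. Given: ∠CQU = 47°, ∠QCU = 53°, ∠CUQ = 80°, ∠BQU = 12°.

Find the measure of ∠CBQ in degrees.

∠CBQ = 92°

1. ∠BUQ = 80°  [B on ray UC]
2. ∠QBU = 88°  [△QUB]
3. ∠CBQ = 92°  [linear pair at B on UC]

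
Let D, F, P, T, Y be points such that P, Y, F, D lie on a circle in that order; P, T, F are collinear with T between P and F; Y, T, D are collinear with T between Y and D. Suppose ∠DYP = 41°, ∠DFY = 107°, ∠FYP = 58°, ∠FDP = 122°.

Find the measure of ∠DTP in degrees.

1. ∠DFP = 41°  [same arc PD]
2. ∠DPY = 73°  [cyclic PYFD, opposite ∠P+∠F]
3. ∠DPF = 17°  [△PFD]
4. ∠PDY = 66°  [△PYD]
5. ∠DTP = 97°  [△PTD]

∠DTP = 97°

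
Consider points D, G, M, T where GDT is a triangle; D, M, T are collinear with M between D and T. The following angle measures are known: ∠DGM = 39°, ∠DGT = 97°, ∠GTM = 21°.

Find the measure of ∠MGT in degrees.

∠MGT = 58°

1. ∠DTG = 21°  [M on ray TD]
2. ∠GDT = 62°  [△GDT]
3. ∠GDM = 62°  [M on ray DT]
4. ∠DMG = 79°  [△GDM]
5. ∠GMT = 101°  [linear pair at M on DT]
6. ∠MGT = 58°  [△GMT]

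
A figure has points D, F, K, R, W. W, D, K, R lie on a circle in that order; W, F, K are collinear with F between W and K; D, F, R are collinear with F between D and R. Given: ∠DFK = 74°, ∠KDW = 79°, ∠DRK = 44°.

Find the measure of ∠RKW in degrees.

∠RKW = 30°

1. ∠RFW = 74°  [vertical angles at F]
2. ∠KFR = 106°  [linear pair at F on WK]
3. ∠RKW = 30°  [△KFR]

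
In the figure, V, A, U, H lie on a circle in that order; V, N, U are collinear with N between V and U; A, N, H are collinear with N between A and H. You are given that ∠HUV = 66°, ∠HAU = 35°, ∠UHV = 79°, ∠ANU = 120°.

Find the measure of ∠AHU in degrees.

∠AHU = 54°

1. ∠HAV = 66°  [same arc VH]
2. ∠ANV = 60°  [linear pair at N on VU]
3. ∠AVU = 54°  [△VNA]
4. ∠AHU = 54°  [same arc AU]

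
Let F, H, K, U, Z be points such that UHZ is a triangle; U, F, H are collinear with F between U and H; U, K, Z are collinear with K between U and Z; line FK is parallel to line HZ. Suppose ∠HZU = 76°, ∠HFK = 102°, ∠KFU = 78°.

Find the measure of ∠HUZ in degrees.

∠HUZ = 26°

1. ∠FKU = 76°  [FK∥HZ, corresponding at K]
2. ∠FUK = 26°  [△UFK]
3. ∠HUZ = 26°  [F on UH, K on UZ]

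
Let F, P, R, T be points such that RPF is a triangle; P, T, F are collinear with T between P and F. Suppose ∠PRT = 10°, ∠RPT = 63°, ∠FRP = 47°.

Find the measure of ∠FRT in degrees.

∠FRT = 37°

1. ∠PTR = 107°  [△RPT]
2. ∠FPR = 63°  [T on ray PF]
3. ∠PFR = 70°  [△RPF]
4. ∠FTR = 73°  [linear pair at T on PF]
5. ∠RFT = 70°  [T on ray FP]
6. ∠FRT = 37°  [△RTF]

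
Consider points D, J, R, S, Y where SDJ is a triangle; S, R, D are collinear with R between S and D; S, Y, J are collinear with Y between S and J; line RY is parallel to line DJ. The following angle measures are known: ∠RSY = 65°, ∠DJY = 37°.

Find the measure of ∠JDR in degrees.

1. ∠DSJ = 65°  [R on SD, Y on SJ]
2. ∠DJS = 37°  [Y on ray JS]
3. ∠JDS = 78°  [△SDJ]
4. ∠JDR = 78°  [R on ray DS]

∠JDR = 78°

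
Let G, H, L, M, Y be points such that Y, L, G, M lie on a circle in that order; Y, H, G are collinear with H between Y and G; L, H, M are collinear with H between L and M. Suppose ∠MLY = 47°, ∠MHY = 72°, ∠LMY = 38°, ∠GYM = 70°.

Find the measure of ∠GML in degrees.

∠GML = 25°

1. ∠MGY = 47°  [same arc YM]
2. ∠GHM = 108°  [linear pair at H on YG]
3. ∠GML = 25°  [△GHM]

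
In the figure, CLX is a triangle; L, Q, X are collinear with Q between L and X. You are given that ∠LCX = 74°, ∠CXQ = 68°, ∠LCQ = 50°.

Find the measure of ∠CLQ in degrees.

∠CLQ = 38°

1. ∠CXL = 68°  [Q on ray XL]
2. ∠CLX = 38°  [△CLX]
3. ∠CLQ = 38°  [Q on ray LX]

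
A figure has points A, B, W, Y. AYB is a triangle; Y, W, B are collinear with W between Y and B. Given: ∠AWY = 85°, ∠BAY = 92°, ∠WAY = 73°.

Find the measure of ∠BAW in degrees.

∠BAW = 19°

1. ∠AYW = 22°  [△AYW]
2. ∠AWB = 95°  [linear pair at W on YB]
3. ∠AYB = 22°  [W on ray YB]
4. ∠ABY = 66°  [△AYB]
5. ∠ABW = 66°  [W on ray BY]
6. ∠BAW = 19°  [△AWB]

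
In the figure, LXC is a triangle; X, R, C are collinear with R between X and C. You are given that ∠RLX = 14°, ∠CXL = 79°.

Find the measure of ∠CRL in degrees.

1. ∠LXR = 79°  [R on ray XC]
2. ∠LRX = 87°  [△LXR]
3. ∠CRL = 93°  [linear pair at R on XC]

∠CRL = 93°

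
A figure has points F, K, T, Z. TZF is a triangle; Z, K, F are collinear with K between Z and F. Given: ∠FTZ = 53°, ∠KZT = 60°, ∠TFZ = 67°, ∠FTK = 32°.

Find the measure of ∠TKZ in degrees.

1. ∠KFT = 67°  [K on ray FZ]
2. ∠FKT = 81°  [△TKF]
3. ∠TKZ = 99°  [linear pair at K on ZF]

∠TKZ = 99°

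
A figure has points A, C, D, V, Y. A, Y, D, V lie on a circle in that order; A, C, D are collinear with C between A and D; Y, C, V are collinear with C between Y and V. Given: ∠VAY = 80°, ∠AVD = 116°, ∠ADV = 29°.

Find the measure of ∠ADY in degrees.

1. ∠AYV = 29°  [same arc AV]
2. ∠AVY = 71°  [△AYV]
3. ∠ADY = 71°  [same arc AY]

∠ADY = 71°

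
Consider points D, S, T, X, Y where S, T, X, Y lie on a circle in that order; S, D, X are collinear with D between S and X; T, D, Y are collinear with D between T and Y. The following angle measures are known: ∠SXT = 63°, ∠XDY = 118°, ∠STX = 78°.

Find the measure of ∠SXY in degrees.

1. ∠SYT = 63°  [same arc ST]
2. ∠SDY = 62°  [linear pair at D on SX]
3. ∠SYX = 102°  [cyclic STXY, opposite ∠T+∠Y]
4. ∠XSY = 55°  [△SDY]
5. ∠SXY = 23°  [△SXY]

∠SXY = 23°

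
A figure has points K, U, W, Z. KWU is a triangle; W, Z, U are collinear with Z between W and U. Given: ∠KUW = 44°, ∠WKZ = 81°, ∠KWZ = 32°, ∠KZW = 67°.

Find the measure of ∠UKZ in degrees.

1. ∠KUZ = 44°  [Z on ray UW]
2. ∠KZU = 113°  [linear pair at Z on WU]
3. ∠UKZ = 23°  [△KZU]

∠UKZ = 23°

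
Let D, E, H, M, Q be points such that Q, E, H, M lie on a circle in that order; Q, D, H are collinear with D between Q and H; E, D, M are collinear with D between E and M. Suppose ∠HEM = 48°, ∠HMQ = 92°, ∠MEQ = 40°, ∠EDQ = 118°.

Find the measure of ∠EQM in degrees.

∠EQM = 70°

1. ∠HEQ = 88°  [cyclic QEHM, opposite ∠E+∠M]
2. ∠EQH = 22°  [△QDE]
3. ∠EHQ = 70°  [△QEH]
4. ∠EMQ = 70°  [same arc QE]
5. ∠EQM = 70°  [△QEM]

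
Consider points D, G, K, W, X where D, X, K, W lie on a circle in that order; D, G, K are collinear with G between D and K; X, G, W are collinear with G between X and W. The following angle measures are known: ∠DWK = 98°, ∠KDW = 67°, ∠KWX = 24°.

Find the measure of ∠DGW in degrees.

1. ∠DKW = 15°  [△DKW]
2. ∠KGW = 141°  [△KGW]
3. ∠DGW = 39°  [linear pair at G on DK]

∠DGW = 39°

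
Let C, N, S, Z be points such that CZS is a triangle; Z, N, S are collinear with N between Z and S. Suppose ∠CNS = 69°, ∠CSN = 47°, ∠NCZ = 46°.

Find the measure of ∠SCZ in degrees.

∠SCZ = 110°

1. ∠CNZ = 111°  [linear pair at N on ZS]
2. ∠CSZ = 47°  [N on ray SZ]
3. ∠CZN = 23°  [△CZN]
4. ∠CZS = 23°  [N on ray ZS]
5. ∠SCZ = 110°  [△CZS]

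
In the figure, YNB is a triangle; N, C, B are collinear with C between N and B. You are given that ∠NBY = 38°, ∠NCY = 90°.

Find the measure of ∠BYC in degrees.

∠BYC = 52°

1. ∠CBY = 38°  [C on ray BN]
2. ∠BCY = 90°  [linear pair at C on NB]
3. ∠BYC = 52°  [△YCB]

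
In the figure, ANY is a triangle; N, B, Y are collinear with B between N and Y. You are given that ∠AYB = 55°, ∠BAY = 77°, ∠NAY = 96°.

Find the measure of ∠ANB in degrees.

∠ANB = 29°

1. ∠AYN = 55°  [B on ray YN]
2. ∠ANY = 29°  [△ANY]
3. ∠ANB = 29°  [B on ray NY]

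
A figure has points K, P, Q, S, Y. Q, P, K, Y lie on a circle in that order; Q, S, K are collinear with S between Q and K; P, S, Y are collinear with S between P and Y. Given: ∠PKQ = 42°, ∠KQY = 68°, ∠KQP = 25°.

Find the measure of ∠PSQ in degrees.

1. ∠KPY = 68°  [same arc KY]
2. ∠KSP = 70°  [△PSK]
3. ∠PSQ = 110°  [linear pair at S on QK]

∠PSQ = 110°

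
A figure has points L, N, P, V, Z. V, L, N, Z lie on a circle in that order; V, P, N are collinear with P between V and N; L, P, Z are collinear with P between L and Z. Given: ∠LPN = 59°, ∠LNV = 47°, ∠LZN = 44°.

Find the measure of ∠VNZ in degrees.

∠VNZ = 15°

1. ∠VPZ = 59°  [vertical angles at P]
2. ∠NPZ = 121°  [linear pair at P on VN]
3. ∠VNZ = 15°  [△NPZ]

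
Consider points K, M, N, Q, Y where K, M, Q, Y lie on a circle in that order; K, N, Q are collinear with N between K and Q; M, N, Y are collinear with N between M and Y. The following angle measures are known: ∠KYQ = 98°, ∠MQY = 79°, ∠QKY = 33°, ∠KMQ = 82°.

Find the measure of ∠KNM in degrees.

1. ∠KQY = 49°  [△KQY]
2. ∠QMY = 33°  [same arc QY]
3. ∠KMY = 49°  [same arc KY]
4. ∠MYQ = 68°  [△MQY]
5. ∠MKQ = 68°  [same arc MQ]
6. ∠KNM = 63°  [△KNM]

∠KNM = 63°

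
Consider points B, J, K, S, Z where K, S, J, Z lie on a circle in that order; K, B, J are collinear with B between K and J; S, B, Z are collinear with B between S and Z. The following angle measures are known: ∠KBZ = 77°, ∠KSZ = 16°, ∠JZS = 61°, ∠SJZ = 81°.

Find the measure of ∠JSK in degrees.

∠JSK = 54°

1. ∠JBS = 77°  [vertical angles at B]
2. ∠JKS = 61°  [same arc SJ]
3. ∠JSZ = 38°  [△SJZ]
4. ∠KJS = 65°  [△SBJ]
5. ∠JSK = 54°  [△KSJ]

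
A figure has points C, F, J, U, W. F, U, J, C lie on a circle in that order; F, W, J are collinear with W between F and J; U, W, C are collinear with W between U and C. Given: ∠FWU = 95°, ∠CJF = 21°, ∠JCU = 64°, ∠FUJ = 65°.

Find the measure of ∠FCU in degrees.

1. ∠JFU = 64°  [same arc UJ]
2. ∠FJU = 51°  [△FUJ]
3. ∠FCU = 51°  [same arc FU]

∠FCU = 51°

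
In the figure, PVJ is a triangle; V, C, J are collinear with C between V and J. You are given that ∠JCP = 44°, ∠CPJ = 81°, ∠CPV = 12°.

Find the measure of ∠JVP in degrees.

∠JVP = 32°

1. ∠PCV = 136°  [linear pair at C on VJ]
2. ∠CVP = 32°  [△PVC]
3. ∠JVP = 32°  [C on ray VJ]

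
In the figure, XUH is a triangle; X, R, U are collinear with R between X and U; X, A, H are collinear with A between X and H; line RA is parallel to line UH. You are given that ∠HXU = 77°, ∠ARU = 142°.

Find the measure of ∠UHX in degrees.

1. ∠AXR = 77°  [R on XU, A on XH]
2. ∠ARX = 38°  [linear pair at R on XU]
3. ∠RAX = 65°  [△XRA]
4. ∠UHX = 65°  [RA∥UH, corresponding at A]

∠UHX = 65°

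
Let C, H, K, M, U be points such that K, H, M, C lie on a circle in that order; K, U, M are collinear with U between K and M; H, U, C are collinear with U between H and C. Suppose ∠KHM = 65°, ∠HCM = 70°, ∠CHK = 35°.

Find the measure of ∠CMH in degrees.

∠CMH = 80°

1. ∠KCM = 115°  [cyclic KHMC, opposite ∠H+∠C]
2. ∠CMK = 35°  [same arc KC]
3. ∠CKM = 30°  [△KMC]
4. ∠CHM = 30°  [same arc MC]
5. ∠CMH = 80°  [△HMC]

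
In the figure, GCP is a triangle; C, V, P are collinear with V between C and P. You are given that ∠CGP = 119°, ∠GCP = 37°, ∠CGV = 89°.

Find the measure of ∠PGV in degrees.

∠PGV = 30°

1. ∠CPG = 24°  [△GCP]
2. ∠GCV = 37°  [V on ray CP]
3. ∠CVG = 54°  [△GCV]
4. ∠GPV = 24°  [V on ray PC]
5. ∠GVP = 126°  [linear pair at V on CP]
6. ∠PGV = 30°  [△GVP]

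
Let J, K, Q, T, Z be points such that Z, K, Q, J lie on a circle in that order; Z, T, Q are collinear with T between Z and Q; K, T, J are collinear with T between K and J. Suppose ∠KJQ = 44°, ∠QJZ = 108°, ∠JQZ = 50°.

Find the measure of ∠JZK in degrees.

1. ∠JTQ = 86°  [△QTJ]
2. ∠JZQ = 22°  [△ZQJ]
3. ∠JKZ = 50°  [same arc ZJ]
4. ∠JTZ = 94°  [linear pair at T on ZQ]
5. ∠KJZ = 64°  [△ZTJ]
6. ∠JZK = 66°  [△ZKJ]

∠JZK = 66°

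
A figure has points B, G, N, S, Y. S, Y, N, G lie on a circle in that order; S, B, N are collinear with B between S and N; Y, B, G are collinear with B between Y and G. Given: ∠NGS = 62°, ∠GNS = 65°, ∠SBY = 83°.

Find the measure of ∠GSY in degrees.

1. ∠NYS = 118°  [cyclic SYNG, opposite ∠Y+∠G]
2. ∠GYS = 65°  [same arc SG]
3. ∠NSY = 32°  [△SBY]
4. ∠SNY = 30°  [△SYN]
5. ∠SGY = 30°  [same arc SY]
6. ∠GSY = 85°  [△SYG]

∠GSY = 85°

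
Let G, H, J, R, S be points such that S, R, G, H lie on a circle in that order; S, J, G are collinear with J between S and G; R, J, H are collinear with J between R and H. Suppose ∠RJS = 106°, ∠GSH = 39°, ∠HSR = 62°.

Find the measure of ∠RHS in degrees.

∠RHS = 67°

1. ∠GJH = 106°  [vertical angles at J]
2. ∠HJS = 74°  [linear pair at J on SG]
3. ∠RHS = 67°  [△SJH]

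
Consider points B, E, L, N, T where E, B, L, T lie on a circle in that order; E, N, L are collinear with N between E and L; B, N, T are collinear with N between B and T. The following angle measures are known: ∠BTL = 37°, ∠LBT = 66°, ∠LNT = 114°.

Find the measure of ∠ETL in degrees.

∠ETL = 85°

1. ∠ELT = 29°  [△LNT]
2. ∠LET = 66°  [same arc LT]
3. ∠ETL = 85°  [△ELT]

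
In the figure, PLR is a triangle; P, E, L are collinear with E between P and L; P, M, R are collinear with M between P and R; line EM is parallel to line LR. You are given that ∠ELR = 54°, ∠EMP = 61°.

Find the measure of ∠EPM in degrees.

∠EPM = 65°

1. ∠PLR = 54°  [E on ray LP]
2. ∠LRP = 61°  [EM∥LR, corresponding at M]
3. ∠LPR = 65°  [△PLR]
4. ∠EPM = 65°  [E on PL, M on PR]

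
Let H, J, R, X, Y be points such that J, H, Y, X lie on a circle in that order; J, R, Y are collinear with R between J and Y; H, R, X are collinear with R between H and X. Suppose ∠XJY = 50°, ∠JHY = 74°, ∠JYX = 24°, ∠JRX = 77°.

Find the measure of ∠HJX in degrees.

1. ∠HXJ = 53°  [△JRX]
2. ∠JHX = 24°  [same arc JX]
3. ∠HJX = 103°  [△JHX]

∠HJX = 103°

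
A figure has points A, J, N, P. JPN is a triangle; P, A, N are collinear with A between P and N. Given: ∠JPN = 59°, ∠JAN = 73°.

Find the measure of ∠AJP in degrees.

∠AJP = 14°

1. ∠APJ = 59°  [A on ray PN]
2. ∠JAP = 107°  [linear pair at A on PN]
3. ∠AJP = 14°  [△JPA]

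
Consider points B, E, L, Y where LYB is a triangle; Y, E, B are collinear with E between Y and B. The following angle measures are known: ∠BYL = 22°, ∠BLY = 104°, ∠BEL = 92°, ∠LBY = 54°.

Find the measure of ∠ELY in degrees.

∠ELY = 70°

1. ∠EYL = 22°  [E on ray YB]
2. ∠LEY = 88°  [linear pair at E on YB]
3. ∠ELY = 70°  [△LYE]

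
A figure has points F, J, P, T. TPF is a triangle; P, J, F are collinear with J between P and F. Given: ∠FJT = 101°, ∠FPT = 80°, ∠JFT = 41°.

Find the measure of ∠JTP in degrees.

∠JTP = 21°

1. ∠PJT = 79°  [linear pair at J on PF]
2. ∠JPT = 80°  [J on ray PF]
3. ∠JTP = 21°  [△TPJ]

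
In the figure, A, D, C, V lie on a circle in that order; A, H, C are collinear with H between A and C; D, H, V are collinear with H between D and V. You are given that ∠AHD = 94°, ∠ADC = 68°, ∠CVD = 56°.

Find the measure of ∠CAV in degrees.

1. ∠CHV = 94°  [vertical angles at H]
2. ∠AVC = 112°  [cyclic ADCV, opposite ∠D+∠V]
3. ∠ACV = 30°  [△CHV]
4. ∠CAV = 38°  [△ACV]

∠CAV = 38°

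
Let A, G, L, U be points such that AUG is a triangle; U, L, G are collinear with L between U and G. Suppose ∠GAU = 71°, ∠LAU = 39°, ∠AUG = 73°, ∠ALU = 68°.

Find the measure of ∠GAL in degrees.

1. ∠AGU = 36°  [△AUG]
2. ∠ALG = 112°  [linear pair at L on UG]
3. ∠AGL = 36°  [L on ray GU]
4. ∠GAL = 32°  [△ALG]

∠GAL = 32°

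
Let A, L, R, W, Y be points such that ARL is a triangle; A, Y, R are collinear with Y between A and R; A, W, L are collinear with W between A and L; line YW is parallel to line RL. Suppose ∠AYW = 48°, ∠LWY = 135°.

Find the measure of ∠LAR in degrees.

1. ∠AWY = 45°  [linear pair at W on AL]
2. ∠WAY = 87°  [△AYW]
3. ∠LAR = 87°  [Y on AR, W on AL]

∠LAR = 87°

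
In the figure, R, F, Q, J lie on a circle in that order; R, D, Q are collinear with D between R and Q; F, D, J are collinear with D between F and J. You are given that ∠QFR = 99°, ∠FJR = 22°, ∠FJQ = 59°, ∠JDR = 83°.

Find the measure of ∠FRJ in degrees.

∠FRJ = 134°

1. ∠QJR = 81°  [cyclic RFQJ, opposite ∠F+∠J]
2. ∠JRQ = 75°  [△RDJ]
3. ∠JQR = 24°  [△RQJ]
4. ∠JFR = 24°  [same arc RJ]
5. ∠FRJ = 134°  [△RFJ]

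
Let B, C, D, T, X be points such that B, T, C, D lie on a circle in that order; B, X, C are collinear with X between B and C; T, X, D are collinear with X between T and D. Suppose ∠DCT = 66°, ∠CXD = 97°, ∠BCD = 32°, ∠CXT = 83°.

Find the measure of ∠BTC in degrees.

1. ∠DBT = 114°  [cyclic BTCD, opposite ∠B+∠C]
2. ∠BXT = 97°  [vertical angles at X]
3. ∠BTD = 32°  [same arc BD]
4. ∠BDT = 34°  [△BTD]
5. ∠CBT = 51°  [△BXT]
6. ∠BCT = 34°  [same arc BT]
7. ∠BTC = 95°  [△BTC]

∠BTC = 95°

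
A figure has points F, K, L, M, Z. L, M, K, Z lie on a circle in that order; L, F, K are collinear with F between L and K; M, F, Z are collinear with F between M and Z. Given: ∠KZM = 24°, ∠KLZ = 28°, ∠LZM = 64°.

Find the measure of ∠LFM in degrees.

1. ∠KMZ = 28°  [same arc KZ]
2. ∠LKM = 64°  [same arc LM]
3. ∠KFM = 88°  [△MFK]
4. ∠LFM = 92°  [linear pair at F on LK]

∠LFM = 92°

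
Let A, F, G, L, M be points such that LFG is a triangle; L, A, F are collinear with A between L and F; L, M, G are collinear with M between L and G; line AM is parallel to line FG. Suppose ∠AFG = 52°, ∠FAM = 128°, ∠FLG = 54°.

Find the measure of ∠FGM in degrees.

∠FGM = 74°

1. ∠GFL = 52°  [A on ray FL]
2. ∠FGL = 74°  [△LFG]
3. ∠FGM = 74°  [M on ray GL]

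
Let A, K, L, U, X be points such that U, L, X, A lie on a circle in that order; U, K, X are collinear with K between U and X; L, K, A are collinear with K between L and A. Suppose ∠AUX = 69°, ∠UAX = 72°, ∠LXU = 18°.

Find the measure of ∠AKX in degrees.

∠AKX = 87°

1. ∠LAU = 18°  [same arc UL]
2. ∠AKU = 93°  [△UKA]
3. ∠AKX = 87°  [linear pair at K on UX]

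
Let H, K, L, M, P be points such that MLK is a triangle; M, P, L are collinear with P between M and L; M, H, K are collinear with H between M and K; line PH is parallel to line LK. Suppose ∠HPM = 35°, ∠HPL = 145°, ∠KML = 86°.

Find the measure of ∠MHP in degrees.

∠MHP = 59°

1. ∠KLM = 35°  [PH∥LK, corresponding at P]
2. ∠LKM = 59°  [△MLK]
3. ∠MHP = 59°  [PH∥LK, corresponding at H]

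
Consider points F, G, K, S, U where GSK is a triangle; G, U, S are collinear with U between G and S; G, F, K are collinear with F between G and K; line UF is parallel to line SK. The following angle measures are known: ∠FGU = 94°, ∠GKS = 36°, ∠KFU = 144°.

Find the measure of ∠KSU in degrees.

∠KSU = 50°

1. ∠KGS = 94°  [U on GS, F on GK]
2. ∠GSK = 50°  [△GSK]
3. ∠KSU = 50°  [U on ray SG]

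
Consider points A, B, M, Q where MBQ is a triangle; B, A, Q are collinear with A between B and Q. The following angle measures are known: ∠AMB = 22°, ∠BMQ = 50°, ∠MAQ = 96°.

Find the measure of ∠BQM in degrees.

1. ∠BAM = 84°  [linear pair at A on BQ]
2. ∠ABM = 74°  [△MBA]
3. ∠MBQ = 74°  [A on ray BQ]
4. ∠BQM = 56°  [△MBQ]

∠BQM = 56°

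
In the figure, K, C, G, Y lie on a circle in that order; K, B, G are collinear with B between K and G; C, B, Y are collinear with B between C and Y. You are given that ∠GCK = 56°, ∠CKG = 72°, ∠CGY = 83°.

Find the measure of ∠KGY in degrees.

1. ∠CGK = 52°  [△KCG]
2. ∠CKY = 97°  [cyclic KCGY, opposite ∠K+∠G]
3. ∠CYK = 52°  [same arc KC]
4. ∠KCY = 31°  [△KCY]
5. ∠KGY = 31°  [same arc KY]

∠KGY = 31°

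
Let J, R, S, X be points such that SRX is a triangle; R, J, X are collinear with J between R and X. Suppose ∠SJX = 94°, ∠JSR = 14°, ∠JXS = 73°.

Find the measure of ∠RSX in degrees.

1. ∠RJS = 86°  [linear pair at J on RX]
2. ∠JRS = 80°  [△SRJ]
3. ∠RXS = 73°  [J on ray XR]
4. ∠SRX = 80°  [J on ray RX]
5. ∠RSX = 27°  [△SRX]

∠RSX = 27°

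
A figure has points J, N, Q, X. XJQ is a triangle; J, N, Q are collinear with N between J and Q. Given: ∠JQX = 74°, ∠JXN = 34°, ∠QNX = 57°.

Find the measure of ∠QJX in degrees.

∠QJX = 23°

1. ∠JNX = 123°  [linear pair at N on JQ]
2. ∠NJX = 23°  [△XJN]
3. ∠QJX = 23°  [N on ray JQ]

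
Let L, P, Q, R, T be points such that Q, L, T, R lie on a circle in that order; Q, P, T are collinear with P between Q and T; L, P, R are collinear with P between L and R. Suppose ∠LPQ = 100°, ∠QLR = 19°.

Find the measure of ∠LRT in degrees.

∠LRT = 61°

1. ∠RPT = 100°  [vertical angles at P]
2. ∠QTR = 19°  [same arc QR]
3. ∠LRT = 61°  [△TPR]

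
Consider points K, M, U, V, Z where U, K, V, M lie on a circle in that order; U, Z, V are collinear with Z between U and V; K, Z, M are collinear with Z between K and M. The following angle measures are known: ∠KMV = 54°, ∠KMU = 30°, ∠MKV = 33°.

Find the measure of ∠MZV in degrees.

1. ∠MUV = 33°  [same arc VM]
2. ∠MZU = 117°  [△UZM]
3. ∠MZV = 63°  [linear pair at Z on UV]

∠MZV = 63°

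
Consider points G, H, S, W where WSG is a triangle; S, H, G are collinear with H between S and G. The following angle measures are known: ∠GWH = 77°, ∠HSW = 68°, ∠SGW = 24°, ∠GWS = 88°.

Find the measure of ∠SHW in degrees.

1. ∠HGW = 24°  [H on ray GS]
2. ∠GHW = 79°  [△WHG]
3. ∠SHW = 101°  [linear pair at H on SG]

∠SHW = 101°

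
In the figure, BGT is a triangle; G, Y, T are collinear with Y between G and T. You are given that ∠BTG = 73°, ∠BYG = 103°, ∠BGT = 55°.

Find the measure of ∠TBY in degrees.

∠TBY = 30°

1. ∠BTY = 73°  [Y on ray TG]
2. ∠BYT = 77°  [linear pair at Y on GT]
3. ∠TBY = 30°  [△BYT]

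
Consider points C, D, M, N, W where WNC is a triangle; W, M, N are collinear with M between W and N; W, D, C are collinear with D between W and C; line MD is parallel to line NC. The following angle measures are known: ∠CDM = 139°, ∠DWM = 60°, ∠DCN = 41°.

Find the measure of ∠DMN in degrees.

∠DMN = 101°

1. ∠MDW = 41°  [linear pair at D on WC]
2. ∠DMW = 79°  [△WMD]
3. ∠DMN = 101°  [linear pair at M on WN]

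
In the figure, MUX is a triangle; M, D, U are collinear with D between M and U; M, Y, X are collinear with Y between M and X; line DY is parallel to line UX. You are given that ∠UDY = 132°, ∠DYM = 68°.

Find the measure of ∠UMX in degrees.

1. ∠MDY = 48°  [linear pair at D on MU]
2. ∠DMY = 64°  [△MDY]
3. ∠UMX = 64°  [D on MU, Y on MX]

∠UMX = 64°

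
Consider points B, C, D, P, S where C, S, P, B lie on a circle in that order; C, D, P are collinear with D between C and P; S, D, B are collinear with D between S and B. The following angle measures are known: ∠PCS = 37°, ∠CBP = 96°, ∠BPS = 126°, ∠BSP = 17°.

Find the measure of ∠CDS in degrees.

1. ∠CSP = 84°  [cyclic CSPB, opposite ∠S+∠B]
2. ∠CPS = 59°  [△CSP]
3. ∠PDS = 104°  [△SDP]
4. ∠CDS = 76°  [linear pair at D on CP]

∠CDS = 76°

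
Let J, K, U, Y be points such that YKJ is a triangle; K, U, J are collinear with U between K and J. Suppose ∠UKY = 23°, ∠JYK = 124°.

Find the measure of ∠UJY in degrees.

1. ∠JKY = 23°  [U on ray KJ]
2. ∠KJY = 33°  [△YKJ]
3. ∠UJY = 33°  [U on ray JK]

∠UJY = 33°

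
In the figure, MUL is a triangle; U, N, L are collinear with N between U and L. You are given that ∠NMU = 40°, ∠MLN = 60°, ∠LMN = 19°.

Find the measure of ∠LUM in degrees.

1. ∠LNM = 101°  [△MNL]
2. ∠MNU = 79°  [linear pair at N on UL]
3. ∠MUN = 61°  [△MUN]
4. ∠LUM = 61°  [N on ray UL]

∠LUM = 61°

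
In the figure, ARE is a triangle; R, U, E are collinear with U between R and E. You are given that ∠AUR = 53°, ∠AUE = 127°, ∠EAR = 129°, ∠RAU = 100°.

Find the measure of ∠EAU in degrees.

1. ∠ARU = 27°  [△ARU]
2. ∠ARE = 27°  [U on ray RE]
3. ∠AER = 24°  [△ARE]
4. ∠AEU = 24°  [U on ray ER]
5. ∠EAU = 29°  [△AUE]

∠EAU = 29°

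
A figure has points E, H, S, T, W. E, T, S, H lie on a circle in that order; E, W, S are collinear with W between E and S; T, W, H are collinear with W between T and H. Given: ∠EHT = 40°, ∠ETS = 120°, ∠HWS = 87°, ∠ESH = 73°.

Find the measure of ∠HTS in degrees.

1. ∠EHS = 60°  [cyclic ETSH, opposite ∠T+∠H]
2. ∠HES = 47°  [△ESH]
3. ∠HTS = 47°  [same arc SH]

∠HTS = 47°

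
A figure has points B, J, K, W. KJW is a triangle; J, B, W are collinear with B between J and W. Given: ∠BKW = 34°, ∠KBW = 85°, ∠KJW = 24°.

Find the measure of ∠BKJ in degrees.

∠BKJ = 61°

1. ∠JBK = 95°  [linear pair at B on JW]
2. ∠BJK = 24°  [B on ray JW]
3. ∠BKJ = 61°  [△KJB]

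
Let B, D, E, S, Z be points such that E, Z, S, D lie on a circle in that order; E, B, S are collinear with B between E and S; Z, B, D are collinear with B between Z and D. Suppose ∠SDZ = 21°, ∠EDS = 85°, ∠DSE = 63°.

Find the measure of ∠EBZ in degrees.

1. ∠SEZ = 21°  [same arc ZS]
2. ∠DZE = 63°  [same arc ED]
3. ∠EBZ = 96°  [△EBZ]

∠EBZ = 96°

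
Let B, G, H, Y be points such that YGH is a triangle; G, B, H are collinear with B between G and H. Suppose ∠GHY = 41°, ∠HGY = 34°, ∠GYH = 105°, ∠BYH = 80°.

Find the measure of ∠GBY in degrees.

1. ∠BHY = 41°  [B on ray HG]
2. ∠HBY = 59°  [△YBH]
3. ∠GBY = 121°  [linear pair at B on GH]

∠GBY = 121°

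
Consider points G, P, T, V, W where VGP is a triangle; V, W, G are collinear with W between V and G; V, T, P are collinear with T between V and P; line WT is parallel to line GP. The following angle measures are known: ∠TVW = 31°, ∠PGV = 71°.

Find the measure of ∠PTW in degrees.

1. ∠GVP = 31°  [W on VG, T on VP]
2. ∠GPV = 78°  [△VGP]
3. ∠VTW = 78°  [WT∥GP, corresponding at T]
4. ∠PTW = 102°  [linear pair at T on VP]

∠PTW = 102°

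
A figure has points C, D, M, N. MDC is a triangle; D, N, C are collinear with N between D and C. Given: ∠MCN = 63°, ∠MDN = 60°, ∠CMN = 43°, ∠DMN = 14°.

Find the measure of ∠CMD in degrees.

1. ∠DCM = 63°  [N on ray CD]
2. ∠CDM = 60°  [N on ray DC]
3. ∠CMD = 57°  [△MDC]

∠CMD = 57°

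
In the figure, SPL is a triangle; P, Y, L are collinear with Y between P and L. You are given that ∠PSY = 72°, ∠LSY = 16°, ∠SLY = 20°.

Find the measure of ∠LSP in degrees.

1. ∠LYS = 144°  [△SYL]
2. ∠PLS = 20°  [Y on ray LP]
3. ∠PYS = 36°  [linear pair at Y on PL]
4. ∠SPY = 72°  [△SPY]
5. ∠LPS = 72°  [Y on ray PL]
6. ∠LSP = 88°  [△SPL]

∠LSP = 88°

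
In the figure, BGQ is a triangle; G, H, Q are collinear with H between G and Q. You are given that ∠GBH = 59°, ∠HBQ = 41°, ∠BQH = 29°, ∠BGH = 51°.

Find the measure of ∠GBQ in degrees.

1. ∠BQG = 29°  [H on ray QG]
2. ∠BGQ = 51°  [H on ray GQ]
3. ∠GBQ = 100°  [△BGQ]

∠GBQ = 100°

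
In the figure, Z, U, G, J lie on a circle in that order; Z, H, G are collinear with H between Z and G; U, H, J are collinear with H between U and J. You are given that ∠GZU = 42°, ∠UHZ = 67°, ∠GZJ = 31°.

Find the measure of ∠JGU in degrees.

1. ∠GJU = 42°  [same arc UG]
2. ∠GUJ = 31°  [same arc GJ]
3. ∠JGU = 107°  [△UGJ]

∠JGU = 107°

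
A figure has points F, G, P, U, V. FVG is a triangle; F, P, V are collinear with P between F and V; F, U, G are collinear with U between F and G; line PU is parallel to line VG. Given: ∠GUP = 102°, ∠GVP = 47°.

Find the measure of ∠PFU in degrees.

∠PFU = 55°

1. ∠FUP = 78°  [linear pair at U on FG]
2. ∠FVG = 47°  [P on ray VF]
3. ∠FGV = 78°  [PU∥VG, corresponding at U]
4. ∠GFV = 55°  [△FVG]
5. ∠PFU = 55°  [P on FV, U on FG]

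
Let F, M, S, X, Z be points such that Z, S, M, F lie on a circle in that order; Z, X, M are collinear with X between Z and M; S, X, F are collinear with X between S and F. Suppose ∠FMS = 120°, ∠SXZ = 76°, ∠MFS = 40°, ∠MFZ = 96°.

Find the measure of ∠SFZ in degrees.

1. ∠FXM = 76°  [vertical angles at X]
2. ∠FMZ = 64°  [△MXF]
3. ∠FZM = 20°  [△ZMF]
4. ∠FXZ = 104°  [linear pair at X on ZM]
5. ∠SFZ = 56°  [△ZXF]

∠SFZ = 56°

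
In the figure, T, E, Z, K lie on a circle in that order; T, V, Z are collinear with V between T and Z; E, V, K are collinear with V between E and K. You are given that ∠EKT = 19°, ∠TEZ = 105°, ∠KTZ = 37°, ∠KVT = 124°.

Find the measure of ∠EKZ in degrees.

∠EKZ = 56°

1. ∠EZT = 19°  [same arc TE]
2. ∠ETZ = 56°  [△TEZ]
3. ∠EKZ = 56°  [same arc EZ]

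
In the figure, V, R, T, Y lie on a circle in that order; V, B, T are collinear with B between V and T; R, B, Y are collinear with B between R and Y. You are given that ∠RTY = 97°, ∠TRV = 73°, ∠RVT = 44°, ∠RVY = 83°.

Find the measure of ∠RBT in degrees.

∠RBT = 78°

1. ∠RTV = 63°  [△VRT]
2. ∠RYT = 44°  [same arc RT]
3. ∠TRY = 39°  [△RTY]
4. ∠RBT = 78°  [△RBT]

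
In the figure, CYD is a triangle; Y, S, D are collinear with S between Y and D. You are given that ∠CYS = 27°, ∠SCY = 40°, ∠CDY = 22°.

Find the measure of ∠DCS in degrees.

∠DCS = 91°

1. ∠CSY = 113°  [△CYS]
2. ∠CDS = 22°  [S on ray DY]
3. ∠CSD = 67°  [linear pair at S on YD]
4. ∠DCS = 91°  [△CSD]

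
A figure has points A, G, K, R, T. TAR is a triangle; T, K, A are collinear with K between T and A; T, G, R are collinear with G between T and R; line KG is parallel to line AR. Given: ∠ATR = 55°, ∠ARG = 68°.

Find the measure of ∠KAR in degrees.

∠KAR = 57°

1. ∠ART = 68°  [G on ray RT]
2. ∠RAT = 57°  [△TAR]
3. ∠KAR = 57°  [K on ray AT]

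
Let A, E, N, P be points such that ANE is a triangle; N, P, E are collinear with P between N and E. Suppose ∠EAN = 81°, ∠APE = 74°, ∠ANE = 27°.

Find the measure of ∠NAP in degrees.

∠NAP = 47°

1. ∠APN = 106°  [linear pair at P on NE]
2. ∠ANP = 27°  [P on ray NE]
3. ∠NAP = 47°  [△ANP]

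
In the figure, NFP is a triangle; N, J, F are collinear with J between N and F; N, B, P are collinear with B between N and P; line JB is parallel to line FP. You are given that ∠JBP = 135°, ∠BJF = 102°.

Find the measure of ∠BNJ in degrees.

∠BNJ = 57°

1. ∠JBN = 45°  [linear pair at B on NP]
2. ∠BJN = 78°  [linear pair at J on NF]
3. ∠BNJ = 57°  [△NJB]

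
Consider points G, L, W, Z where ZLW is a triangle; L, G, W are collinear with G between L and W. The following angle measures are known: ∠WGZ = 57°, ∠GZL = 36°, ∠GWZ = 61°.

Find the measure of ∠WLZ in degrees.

1. ∠LGZ = 123°  [linear pair at G on LW]
2. ∠GLZ = 21°  [△ZLG]
3. ∠WLZ = 21°  [G on ray LW]

∠WLZ = 21°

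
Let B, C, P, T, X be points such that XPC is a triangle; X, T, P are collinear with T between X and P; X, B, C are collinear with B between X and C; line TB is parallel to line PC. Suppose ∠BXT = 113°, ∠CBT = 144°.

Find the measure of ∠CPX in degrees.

1. ∠TBX = 36°  [linear pair at B on XC]
2. ∠BTX = 31°  [△XTB]
3. ∠CPX = 31°  [TB∥PC, corresponding at T]

∠CPX = 31°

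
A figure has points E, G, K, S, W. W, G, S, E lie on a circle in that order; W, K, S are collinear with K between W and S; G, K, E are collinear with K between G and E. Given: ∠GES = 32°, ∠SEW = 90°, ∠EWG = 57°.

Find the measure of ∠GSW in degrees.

∠GSW = 58°

1. ∠GWS = 32°  [same arc GS]
2. ∠SGW = 90°  [cyclic WGSE, opposite ∠G+∠E]
3. ∠GSW = 58°  [△WGS]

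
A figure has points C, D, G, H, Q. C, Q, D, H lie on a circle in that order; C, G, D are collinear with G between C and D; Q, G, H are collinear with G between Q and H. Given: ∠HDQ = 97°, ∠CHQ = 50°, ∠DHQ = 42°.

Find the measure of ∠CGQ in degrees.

1. ∠HCQ = 83°  [cyclic CQDH, opposite ∠C+∠D]
2. ∠CQH = 47°  [△CQH]
3. ∠DCQ = 42°  [same arc QD]
4. ∠CGQ = 91°  [△CGQ]

∠CGQ = 91°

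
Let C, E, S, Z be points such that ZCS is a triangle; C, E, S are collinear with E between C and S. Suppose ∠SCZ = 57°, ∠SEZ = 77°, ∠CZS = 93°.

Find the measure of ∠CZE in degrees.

∠CZE = 20°

1. ∠ECZ = 57°  [E on ray CS]
2. ∠CEZ = 103°  [linear pair at E on CS]
3. ∠CZE = 20°  [△ZCE]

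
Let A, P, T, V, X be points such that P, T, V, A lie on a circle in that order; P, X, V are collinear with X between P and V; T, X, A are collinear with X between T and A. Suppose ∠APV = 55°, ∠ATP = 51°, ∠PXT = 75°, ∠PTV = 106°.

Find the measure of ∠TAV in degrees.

1. ∠AVP = 51°  [same arc PA]
2. ∠AXV = 75°  [vertical angles at X]
3. ∠TAV = 54°  [△VXA]

∠TAV = 54°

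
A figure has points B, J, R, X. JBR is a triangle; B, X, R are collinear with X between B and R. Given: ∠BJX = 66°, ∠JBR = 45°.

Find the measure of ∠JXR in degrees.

∠JXR = 111°

1. ∠JBX = 45°  [X on ray BR]
2. ∠BXJ = 69°  [△JBX]
3. ∠JXR = 111°  [linear pair at X on BR]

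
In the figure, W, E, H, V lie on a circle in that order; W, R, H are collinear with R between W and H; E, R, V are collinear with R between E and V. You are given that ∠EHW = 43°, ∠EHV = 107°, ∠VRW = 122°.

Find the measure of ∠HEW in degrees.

1. ∠EVW = 43°  [same arc WE]
2. ∠EWV = 73°  [cyclic WEHV, opposite ∠W+∠H]
3. ∠ERH = 122°  [vertical angles at R]
4. ∠VEW = 64°  [△WEV]
5. ∠ERW = 58°  [linear pair at R on WH]
6. ∠EWH = 58°  [△WRE]
7. ∠HEW = 79°  [△WEH]

∠HEW = 79°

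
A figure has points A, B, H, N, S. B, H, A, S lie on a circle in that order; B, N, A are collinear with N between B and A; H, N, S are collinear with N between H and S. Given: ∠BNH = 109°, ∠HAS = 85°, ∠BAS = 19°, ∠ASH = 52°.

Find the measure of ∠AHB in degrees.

1. ∠ANH = 71°  [linear pair at N on BA]
2. ∠AHS = 43°  [△HAS]
3. ∠ABH = 52°  [same arc HA]
4. ∠BAH = 66°  [△HNA]
5. ∠AHB = 62°  [△BHA]

∠AHB = 62°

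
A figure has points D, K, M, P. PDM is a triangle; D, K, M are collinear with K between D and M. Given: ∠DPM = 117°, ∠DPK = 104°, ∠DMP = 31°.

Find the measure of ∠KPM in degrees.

∠KPM = 13°

1. ∠MDP = 32°  [△PDM]
2. ∠KMP = 31°  [K on ray MD]
3. ∠KDP = 32°  [K on ray DM]
4. ∠DKP = 44°  [△PDK]
5. ∠MKP = 136°  [linear pair at K on DM]
6. ∠KPM = 13°  [△PKM]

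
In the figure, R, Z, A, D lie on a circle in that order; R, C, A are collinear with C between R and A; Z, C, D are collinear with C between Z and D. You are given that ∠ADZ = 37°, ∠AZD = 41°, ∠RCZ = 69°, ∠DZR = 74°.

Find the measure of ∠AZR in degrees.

∠AZR = 115°

1. ∠ARD = 41°  [same arc AD]
2. ∠DAR = 74°  [same arc RD]
3. ∠ADR = 65°  [△RAD]
4. ∠AZR = 115°  [cyclic RZAD, opposite ∠Z+∠D]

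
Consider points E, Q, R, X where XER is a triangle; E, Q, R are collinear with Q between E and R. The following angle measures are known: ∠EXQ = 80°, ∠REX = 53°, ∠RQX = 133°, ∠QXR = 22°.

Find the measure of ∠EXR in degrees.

1. ∠QRX = 25°  [△XQR]
2. ∠ERX = 25°  [Q on ray RE]
3. ∠EXR = 102°  [△XER]

∠EXR = 102°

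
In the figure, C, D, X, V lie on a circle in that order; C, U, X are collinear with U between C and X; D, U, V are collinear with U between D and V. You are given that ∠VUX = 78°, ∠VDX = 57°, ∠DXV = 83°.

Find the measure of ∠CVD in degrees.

1. ∠CUV = 102°  [linear pair at U on CX]
2. ∠VCX = 57°  [same arc XV]
3. ∠CVD = 21°  [△CUV]

∠CVD = 21°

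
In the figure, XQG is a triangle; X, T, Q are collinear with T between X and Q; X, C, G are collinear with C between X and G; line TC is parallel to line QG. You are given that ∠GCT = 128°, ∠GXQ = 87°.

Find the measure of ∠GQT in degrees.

∠GQT = 41°

1. ∠TCX = 52°  [linear pair at C on XG]
2. ∠CXT = 87°  [T on XQ, C on XG]
3. ∠CTX = 41°  [△XTC]
4. ∠CTQ = 139°  [linear pair at T on XQ]
5. ∠GQT = 41°  [TC∥QG, co-interior at Q–T]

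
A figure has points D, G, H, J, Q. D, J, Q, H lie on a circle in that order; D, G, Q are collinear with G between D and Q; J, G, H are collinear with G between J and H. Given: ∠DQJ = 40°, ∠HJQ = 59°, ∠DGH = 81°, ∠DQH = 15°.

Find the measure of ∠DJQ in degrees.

1. ∠HDQ = 59°  [same arc QH]
2. ∠DHQ = 106°  [△DQH]
3. ∠DJQ = 74°  [cyclic DJQH, opposite ∠J+∠H]

∠DJQ = 74°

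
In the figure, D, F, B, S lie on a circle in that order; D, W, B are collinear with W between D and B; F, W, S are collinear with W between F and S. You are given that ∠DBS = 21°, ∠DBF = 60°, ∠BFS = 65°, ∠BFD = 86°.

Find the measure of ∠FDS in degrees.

1. ∠DFS = 21°  [same arc DS]
2. ∠DSF = 60°  [same arc DF]
3. ∠FDS = 99°  [△DFS]

∠FDS = 99°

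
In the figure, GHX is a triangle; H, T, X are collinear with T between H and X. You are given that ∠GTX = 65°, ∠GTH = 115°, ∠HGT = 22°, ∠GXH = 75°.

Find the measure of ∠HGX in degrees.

1. ∠GHT = 43°  [△GHT]
2. ∠GHX = 43°  [T on ray HX]
3. ∠HGX = 62°  [△GHX]

∠HGX = 62°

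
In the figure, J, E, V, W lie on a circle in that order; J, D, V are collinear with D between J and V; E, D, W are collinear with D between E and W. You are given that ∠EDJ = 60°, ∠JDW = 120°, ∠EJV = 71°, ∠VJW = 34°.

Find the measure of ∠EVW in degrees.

∠EVW = 75°

1. ∠EWV = 71°  [same arc EV]
2. ∠VEW = 34°  [same arc VW]
3. ∠EVW = 75°  [△EVW]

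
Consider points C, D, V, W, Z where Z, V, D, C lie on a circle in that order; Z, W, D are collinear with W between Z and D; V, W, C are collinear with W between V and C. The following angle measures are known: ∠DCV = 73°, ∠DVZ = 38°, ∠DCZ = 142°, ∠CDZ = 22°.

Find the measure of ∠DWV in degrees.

1. ∠DZV = 73°  [same arc VD]
2. ∠CVZ = 22°  [same arc ZC]
3. ∠VWZ = 85°  [△ZWV]
4. ∠DWV = 95°  [linear pair at W on ZD]

∠DWV = 95°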